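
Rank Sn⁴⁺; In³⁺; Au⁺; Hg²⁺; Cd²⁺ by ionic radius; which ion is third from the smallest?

Cd²⁺

Work out protons and electrons: Sn⁴⁺ (Z=50, 46 e⁻), In³⁺ (Z=49, 46 e⁻), Cd²⁺ (Z=48, 46 e⁻), Hg²⁺ (Z=80, 78 e⁻), Au⁺ (Z=79, 78 e⁻). Sn⁴⁺ < In³⁺ (both 46 e⁻, Z=50>49); In³⁺ < Cd²⁺ (both 46 e⁻, Z=49>48); Cd²⁺ < Hg²⁺ (same group, period 5 vs 6); Hg²⁺ < Au⁺ (both 78 e⁻, Z=80>79).
That gives Sn⁴⁺ < In³⁺ < Cd²⁺ < Hg²⁺ < Au⁺. From the smallest end, number 3 is Cd²⁺.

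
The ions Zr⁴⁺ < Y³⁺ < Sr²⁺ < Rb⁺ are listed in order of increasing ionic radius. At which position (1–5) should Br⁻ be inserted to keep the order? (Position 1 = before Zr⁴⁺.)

5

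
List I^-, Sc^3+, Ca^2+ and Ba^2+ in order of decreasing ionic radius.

Electron counts and nuclear charges: Sc^3+ (Z=21, 18 e⁻), Ca^2+ (Z=20, 18 e⁻), Ba^2+ (Z=56, 54 e⁻), I^- (Z=53, 54 e⁻). Sc^3+ < Ca^2+ (both 18 e⁻, Z=21>20); Ca^2+ < Ba^2+ (same group, period 4 vs 6); Ba^2+ < I^- (isoelectronic, higher Z=56 is smaller).

I^- > Ba^2+ > Ca^2+ > Sc^3+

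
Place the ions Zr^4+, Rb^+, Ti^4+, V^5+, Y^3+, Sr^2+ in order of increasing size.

Work out protons and electrons: V^5+ (Z=23, 18 e⁻), Ti^4+ (Z=22, 18 e⁻), Zr^4+ (Z=40, 36 e⁻), Y^3+ (Z=39, 36 e⁻), Sr^2+ (Z=38, 36 e⁻), Rb^+ (Z=37, 36 e⁻). V^5+ < Ti^4+ (both 18 e⁻, Z=23>22); Ti^4+ < Zr^4+ (same group, period 4 vs 5); Zr^4+ < Y^3+ (both 36 e⁻, Z=40>39); Y^3+ < Sr^2+ (both 36 e⁻, Z=39>38); Sr^2+ < Rb^+ (isoelectronic, higher Z=38 is smaller).

V^5+ < Ti^4+ < Zr^4+ < Y^3+ < Sr^2+ < Rb^+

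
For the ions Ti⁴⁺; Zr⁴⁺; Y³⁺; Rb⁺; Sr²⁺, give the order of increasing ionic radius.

Ti⁴⁺ < Zr⁴⁺ < Y³⁺ < Sr²⁺ < Rb⁺

Electron counts and nuclear charges: Ti⁴⁺ (Z=22, 18 e⁻), Zr⁴⁺ (Z=40, 36 e⁻), Y³⁺ (Z=39, 36 e⁻), Sr²⁺ (Z=38, 36 e⁻), Rb⁺ (Z=37, 36 e⁻). Ti⁴⁺ < Zr⁴⁺ (same group, 1 shell fewer); Zr⁴⁺ < Y³⁺ (both 36 e⁻, Z=40>39); Y³⁺ < Sr²⁺ (both 36 e⁻, Z=39>38); Sr²⁺ < Rb⁺ (both 36 e⁻, Z=38>37).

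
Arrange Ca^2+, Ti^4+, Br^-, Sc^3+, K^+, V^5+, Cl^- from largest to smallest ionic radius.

Tabulating Z and e⁻: V^5+ (Z=23, 18 e⁻), Ti^4+ (Z=22, 18 e⁻), Sc^3+ (Z=21, 18 e⁻), Ca^2+ (Z=20, 18 e⁻), K^+ (Z=19, 18 e⁻), Cl^- (Z=17, 18 e⁻), Br^- (Z=35, 36 e⁻). V^5+ < Ti^4+ (isoelectronic, higher Z=23 is smaller); Ti^4+ < Sc^3+ (both 18 e⁻, Z=22>21); Sc^3+ < Ca^2+ (both 18 e⁻, Z=21>20); Ca^2+ < K^+ (both 18 e⁻, Z=20>19); K^+ < Cl^- (both 18 e⁻, Z=19>17); Cl^- < Br^- (same group, 1 shell fewer).

Br^- > Cl^- > K^+ > Ca^2+ > Sc^3+ > Ti^4+ > V^5+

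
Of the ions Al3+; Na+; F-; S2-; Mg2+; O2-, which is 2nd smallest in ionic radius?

Mg2+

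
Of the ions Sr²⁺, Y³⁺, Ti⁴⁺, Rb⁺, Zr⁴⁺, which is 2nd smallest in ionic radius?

Zr⁴⁺

Ti⁴⁺ has 18 e⁻ (Z=22), Zr⁴⁺ has 36 e⁻ (Z=40), Y³⁺ has 36 e⁻ (Z=39), Sr²⁺ has 36 e⁻ (Z=38), Rb⁺ has 36 e⁻ (Z=37). Ti⁴⁺ < Zr⁴⁺ (same group, period 4 vs 5); Zr⁴⁺ < Y³⁺ (both 36 e⁻, Z=40>39); Y³⁺ < Sr²⁺ (both 36 e⁻, Z=39>38); Sr²⁺ < Rb⁺ (isoelectronic, higher Z=38 is smaller).
So the order is Ti⁴⁺ < Zr⁴⁺ < Y³⁺ < Sr²⁺ < Rb⁺; the 2nd-smallest ion is Zr⁴⁺.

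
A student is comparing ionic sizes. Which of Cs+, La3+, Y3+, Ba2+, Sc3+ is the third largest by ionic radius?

La3+

Work out protons and electrons: Sc3+ has 18 e⁻ (Z=21), Y3+ has 36 e⁻ (Z=39), La3+ has 54 e⁻ (Z=57), Ba2+ has 54 e⁻ (Z=56), Cs+ has 54 e⁻ (Z=55). Sc3+ < Y3+ (same group, 1 shell fewer); Y3+ < La3+ (same group, period 5 vs 6); La3+ < Ba2+ (both 54 e⁻, Z=57>56); Ba2+ < Cs+ (both 54 e⁻, Z=56>55).
That gives Sc3+ < Y3+ < La3+ < Ba2+ < Cs+. From the largest end, number 3 is La3+.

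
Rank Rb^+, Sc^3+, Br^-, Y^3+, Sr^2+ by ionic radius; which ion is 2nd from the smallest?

Electron counts and nuclear charges: Sc^3+ (Z=21, 18 e⁻), Y^3+ (Z=39, 36 e⁻), Sr^2+ (Z=38, 36 e⁻), Rb^+ (Z=37, 36 e⁻), Br^- (Z=35, 36 e⁻). Sc^3+ < Y^3+ (same group, 1 shell fewer); Y^3+ < Sr^2+ (isoelectronic, higher Z=39 is smaller); Sr^2+ < Rb^+ (isoelectronic, higher Z=38 is smaller); Rb^+ < Br^- (both 36 e⁻, Z=37>35).
That gives Sc^3+ < Y^3+ < Sr^2+ < Rb^+ < Br^-. From the smallest end, number 2 is Y^3+.

Y^3+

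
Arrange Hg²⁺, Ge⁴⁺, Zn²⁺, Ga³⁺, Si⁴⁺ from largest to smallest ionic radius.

Tabulating Z and e⁻: Si⁴⁺ has 10 e⁻ (Z=14), Ge⁴⁺ has 28 e⁻ (Z=32), Ga³⁺ has 28 e⁻ (Z=31), Zn²⁺ has 28 e⁻ (Z=30), Hg²⁺ has 78 e⁻ (Z=80). Si⁴⁺ < Ge⁴⁺ (same group, period 3 vs 4); Ge⁴⁺ < Ga³⁺ (both 28 e⁻, Z=32>31); Ga³⁺ < Zn²⁺ (both 28 e⁻, Z=31>30); Zn²⁺ < Hg²⁺ (same group, period 4 vs 6).

Hg²⁺ > Zn²⁺ > Ga³⁺ > Ge⁴⁺ > Si⁴⁺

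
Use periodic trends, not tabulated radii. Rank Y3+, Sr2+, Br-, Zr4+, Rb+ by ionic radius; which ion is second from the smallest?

Y3+

Each ion has 36 electrons. The ranking follows nuclear charge in reverse — greater Z gives a smaller radius. Zr4+ (Z=40), Y3+ (Z=39), Sr2+ (Z=38), Rb+ (Z=37), Br- (Z=35).
Ordering: Zr4+ < Y3+ < Sr2+ < Rb+ < Br-. The second smallest is Y3+.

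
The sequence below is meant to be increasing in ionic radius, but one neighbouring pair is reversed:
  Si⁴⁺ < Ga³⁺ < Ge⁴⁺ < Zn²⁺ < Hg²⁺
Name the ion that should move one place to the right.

Check each adjacent pair. Ga³⁺ and Ge⁴⁺ are reversed: Ge⁴⁺ and Ga³⁺ share 28 electrons; the higher nuclear charge on Ge (Z=32) contracts it more, so Ge⁴⁺ < Ga³⁺. No other neighbouring pair contradicts the periodic trends, so Ga³⁺ is the ion listed too early.

Ga³⁺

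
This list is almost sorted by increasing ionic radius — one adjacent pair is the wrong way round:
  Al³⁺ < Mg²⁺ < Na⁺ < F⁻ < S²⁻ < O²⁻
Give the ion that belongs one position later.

Scanning neighbour by neighbour, only S²⁻/O²⁻ violates a trend: same group and charge — period 2 sits above period 3, so O²⁻ is smaller. That makes S²⁻ the one sitting a position early relative to where it belongs.

S²⁻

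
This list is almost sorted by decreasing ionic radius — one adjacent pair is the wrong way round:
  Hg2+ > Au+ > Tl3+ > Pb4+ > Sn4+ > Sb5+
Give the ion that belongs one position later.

Hg2+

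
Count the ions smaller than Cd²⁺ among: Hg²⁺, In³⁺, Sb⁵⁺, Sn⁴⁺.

Sb⁵⁺ has 46 e⁻ (Z=51), Sn⁴⁺ has 46 e⁻ (Z=50), In³⁺ has 46 e⁻ (Z=49), Cd²⁺ has 46 e⁻ (Z=48), Hg²⁺ has 78 e⁻ (Z=80). Sb⁵⁺ < Sn⁴⁺ (isoelectronic, higher Z=51 is smaller); Sn⁴⁺ < In³⁺ (both 46 e⁻, Z=50>49); In³⁺ < Cd²⁺ (both 46 e⁻, Z=49>48); Cd²⁺ < Hg²⁺ (same group, period 5 vs 6).
Ordering all of them (including Cd²⁺) by radius gives Sb⁵⁺ < Sn⁴⁺ < In³⁺ < Cd²⁺ < Hg²⁺. So 3 are smaller.

3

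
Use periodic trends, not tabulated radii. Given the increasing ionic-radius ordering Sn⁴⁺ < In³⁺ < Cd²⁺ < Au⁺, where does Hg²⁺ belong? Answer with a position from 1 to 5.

4

Electron counts and nuclear charges: Sn⁴⁺ (Z=50, 46 e⁻), In³⁺ (Z=49, 46 e⁻), Cd²⁺ (Z=48, 46 e⁻), Hg²⁺ (Z=80, 78 e⁻), Au⁺ (Z=79, 78 e⁻). Sn⁴⁺ < In³⁺ (both 46 e⁻, Z=50>49); In³⁺ < Cd²⁺ (both 46 e⁻, Z=49>48); Cd²⁺ < Hg²⁺ (same group, period 5 vs 6); Hg²⁺ < Au⁺ (isoelectronic, higher Z=80 is smaller).
Putting Hg²⁺ in gives Sn⁴⁺ < In³⁺ < Cd²⁺ < Hg²⁺ < Au⁺; it lands at slot 4.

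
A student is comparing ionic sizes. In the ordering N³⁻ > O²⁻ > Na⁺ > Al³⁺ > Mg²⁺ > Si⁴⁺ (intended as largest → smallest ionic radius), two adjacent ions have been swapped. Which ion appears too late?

Compare adjacent ions: Al³⁺ and Mg²⁺ share 10 electrons; the higher nuclear charge on Al (Z=13) contracts it more, so Al³⁺ < Mg²⁺ — yet in this decreasing list Al³⁺ sits before Mg²⁺. Nothing else is reversed, so Mg²⁺ should move one place to the left.

Mg²⁺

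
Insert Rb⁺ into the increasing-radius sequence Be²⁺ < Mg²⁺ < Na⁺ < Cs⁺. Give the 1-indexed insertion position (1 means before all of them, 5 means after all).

4

Be²⁺ has 2 e⁻ (Z=4), Mg²⁺ has 10 e⁻ (Z=12), Na⁺ has 10 e⁻ (Z=11), Rb⁺ has 36 e⁻ (Z=37), Cs⁺ has 54 e⁻ (Z=55). Be²⁺ < Mg²⁺ (same group, period 2 vs 3); Mg²⁺ < Na⁺ (both 10 e⁻, Z=12>11); Na⁺ < Rb⁺ (same group, 2 shells fewer); Rb⁺ < Cs⁺ (same group, 1 shell fewer).
Putting Rb⁺ in gives Be²⁺ < Mg²⁺ < Na⁺ < Rb⁺ < Cs⁺; it lands at slot 4.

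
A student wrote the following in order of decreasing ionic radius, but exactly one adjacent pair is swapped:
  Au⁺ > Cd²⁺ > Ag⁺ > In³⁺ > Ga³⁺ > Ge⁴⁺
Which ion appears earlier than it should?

Compare adjacent ions: they are isoelectronic (46 e⁻) and Cd has more protons than Ag (48 vs 47), making Cd²⁺ smaller — yet in this decreasing list Cd²⁺ sits before Ag⁺. Nothing else is reversed, so Cd²⁺ should move one place to the right.

Cd²⁺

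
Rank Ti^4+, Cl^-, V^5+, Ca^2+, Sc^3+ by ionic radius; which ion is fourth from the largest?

Ti^4+

Isoelectronic series (18 e⁻ each). Size is set by nuclear charge: more protons means a smaller ion. V^5+ (Z=23), Ti^4+ (Z=22), Sc^3+ (Z=21), Ca^2+ (Z=20), Cl^- (Z=17).
Full ascending order: V^5+ < Ti^4+ < Sc^3+ < Ca^2+ < Cl^-. Counting from the largest, position 4 is Ti^4+.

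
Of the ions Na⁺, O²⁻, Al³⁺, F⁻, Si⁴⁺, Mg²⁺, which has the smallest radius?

Si⁴⁺

These species are isoelectronic with 10 electrons. The only difference is the number of protons: Si⁴⁺ (Z=14), Al³⁺ (Z=13), Mg²⁺ (Z=12), Na⁺ (Z=11), F⁻ (Z=9), O²⁻ (Z=8). The strongest nuclear pull (Si⁴⁺) gives the smallest ion.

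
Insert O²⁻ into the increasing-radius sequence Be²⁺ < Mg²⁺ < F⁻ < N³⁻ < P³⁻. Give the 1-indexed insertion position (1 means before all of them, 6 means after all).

First list Z and electron count for each: Be²⁺ has 2 e⁻ (Z=4), Mg²⁺ has 10 e⁻ (Z=12), F⁻ has 10 e⁻ (Z=9), O²⁻ has 10 e⁻ (Z=8), N³⁻ has 10 e⁻ (Z=7), P³⁻ has 18 e⁻ (Z=15). Be²⁺ < Mg²⁺ (same group, 1 shell fewer); Mg²⁺ < F⁻ (both 10 e⁻, Z=12>9); F⁻ < O²⁻ (both 10 e⁻, Z=9>8); O²⁻ < N³⁻ (both 10 e⁻, Z=8>7); N³⁻ < P³⁻ (same group, period 2 vs 3).
With O²⁻ included the full order is Be²⁺ < Mg²⁺ < F⁻ < O²⁻ < N³⁻ < P³⁻, so it takes position 4.

4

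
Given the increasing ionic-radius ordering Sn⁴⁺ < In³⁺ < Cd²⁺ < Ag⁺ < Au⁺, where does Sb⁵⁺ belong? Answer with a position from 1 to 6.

1

Sb⁵⁺: 46 e⁻, Z=51, Sn⁴⁺: 46 e⁻, Z=50, In³⁺: 46 e⁻, Z=49, Cd²⁺: 46 e⁻, Z=48, Ag⁺: 46 e⁻, Z=47, Au⁺: 78 e⁻, Z=79. Sb⁵⁺ < Sn⁴⁺ (both 46 e⁻, Z=51>50); Sn⁴⁺ < In³⁺ (isoelectronic, higher Z=50 is smaller); In³⁺ < Cd²⁺ (isoelectronic, higher Z=49 is smaller); Cd²⁺ < Ag⁺ (both 46 e⁻, Z=48>47); Ag⁺ < Au⁺ (same group, 1 shell fewer).
Merged order: Sb⁵⁺ < Sn⁴⁺ < In³⁺ < Cd²⁺ < Ag⁺ < Au⁺ — Sb⁵⁺ is number 1.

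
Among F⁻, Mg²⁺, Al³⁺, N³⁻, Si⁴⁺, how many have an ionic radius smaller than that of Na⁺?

3

All of these have 10 electrons (isoelectronic). With the same electron cloud, the ion with the most protons pulls it in tightest. Nuclear charges: Si⁴⁺ (Z=14), Al³⁺ (Z=13), Mg²⁺ (Z=12), Na⁺ (Z=11), F⁻ (Z=9), N³⁻ (Z=7). Highest Z is smallest.
Ordering all of them (including Na⁺) by radius gives Si⁴⁺ < Al³⁺ < Mg²⁺ < Na⁺ < F⁻ < N³⁻. Count: 3.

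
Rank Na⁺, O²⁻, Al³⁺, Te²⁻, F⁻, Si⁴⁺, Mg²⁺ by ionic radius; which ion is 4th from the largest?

Na⁺

Tabulating Z and e⁻: Si⁴⁺ (Z=14, 10 e⁻), Al³⁺ (Z=13, 10 e⁻), Mg²⁺ (Z=12, 10 e⁻), Na⁺ (Z=11, 10 e⁻), F⁻ (Z=9, 10 e⁻), O²⁻ (Z=8, 10 e⁻), Te²⁻ (Z=52, 54 e⁻). Si⁴⁺ < Al³⁺ (both 10 e⁻, Z=14>13); Al³⁺ < Mg²⁺ (both 10 e⁻, Z=13>12); Mg²⁺ < Na⁺ (isoelectronic, higher Z=12 is smaller); Na⁺ < F⁻ (both 10 e⁻, Z=11>9); F⁻ < O²⁻ (both 10 e⁻, Z=9>8); O²⁻ < Te²⁻ (same group, 3 shells fewer).
Ordering: Si⁴⁺ < Al³⁺ < Mg²⁺ < Na⁺ < F⁻ < O²⁻ < Te²⁻. The 4th largest is Na⁺.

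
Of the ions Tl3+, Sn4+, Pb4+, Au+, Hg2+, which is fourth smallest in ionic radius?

First list Z and electron count for each: Sn4+ (Z=50, 46 e⁻), Pb4+ (Z=82, 78 e⁻), Tl3+ (Z=81, 78 e⁻), Hg2+ (Z=80, 78 e⁻), Au+ (Z=79, 78 e⁻). Sn4+ < Pb4+ (same group, period 5 vs 6); Pb4+ < Tl3+ (both 78 e⁻, Z=82>81); Tl3+ < Hg2+ (isoelectronic, higher Z=81 is smaller); Hg2+ < Au+ (isoelectronic, higher Z=80 is smaller).
That gives Sn4+ < Pb4+ < Tl3+ < Hg2+ < Au+. From the smallest end, number 4 is Hg2+.

Hg2+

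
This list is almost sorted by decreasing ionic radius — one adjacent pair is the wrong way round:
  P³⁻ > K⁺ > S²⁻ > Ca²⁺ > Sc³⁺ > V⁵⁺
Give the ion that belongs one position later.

K⁺

Scanning neighbour by neighbour, only K⁺/S²⁻ violates a trend: they are isoelectronic (18 e⁻) and K has more protons than S (19 vs 16), making K⁺ smaller. That makes K⁺ the one sitting a position early relative to where it belongs.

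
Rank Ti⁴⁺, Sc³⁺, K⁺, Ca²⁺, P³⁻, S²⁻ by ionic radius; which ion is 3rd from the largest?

All of these have 18 electrons (isoelectronic). With the same electron cloud, the ion with the most protons pulls it in tightest. Nuclear charges: Ti⁴⁺ (Z=22), Sc³⁺ (Z=21), Ca²⁺ (Z=20), K⁺ (Z=19), S²⁻ (Z=16), P³⁻ (Z=15). Highest Z is smallest.
That gives Ti⁴⁺ < Sc³⁺ < Ca²⁺ < K⁺ < S²⁻ < P³⁻. From the largest end, number 3 is K⁺.

K⁺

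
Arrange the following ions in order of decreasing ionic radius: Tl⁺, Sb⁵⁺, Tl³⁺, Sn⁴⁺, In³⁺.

Tl⁺ > Tl³⁺ > In³⁺ > Sn⁴⁺ > Sb⁵⁺

Tabulating Z and e⁻: Sb⁵⁺: 46 e⁻, Z=51, Sn⁴⁺: 46 e⁻, Z=50, In³⁺: 46 e⁻, Z=49, Tl³⁺: 78 e⁻, Z=81, Tl⁺: 80 e⁻, Z=81. Sb⁵⁺ < Sn⁴⁺ (both 46 e⁻, Z=51>50); Sn⁴⁺ < In³⁺ (isoelectronic, higher Z=50 is smaller); In³⁺ < Tl³⁺ (same group, period 5 vs 6); Tl³⁺ < Tl⁺ (same element, +3 vs +1).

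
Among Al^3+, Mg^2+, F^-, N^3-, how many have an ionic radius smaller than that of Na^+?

All of these have 10 electrons (isoelectronic). With the same electron cloud, the ion with the most protons pulls it in tightest. Nuclear charges: Al^3+ (Z=13), Mg^2+ (Z=12), Na^+ (Z=11), F^- (Z=9), N^3- (Z=7). Highest Z is smallest.
Relative to Na^+, the ions that are smaller are Al^3+, Mg^2+. So 2 are smaller.

2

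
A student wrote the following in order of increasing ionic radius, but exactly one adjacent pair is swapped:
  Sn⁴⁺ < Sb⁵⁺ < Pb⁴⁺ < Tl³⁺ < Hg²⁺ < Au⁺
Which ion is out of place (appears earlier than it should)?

The pair Sn⁴⁺, Sb⁵⁺ is the wrong way round — Sb⁵⁺ and Sn⁴⁺ share 46 electrons; the higher nuclear charge on Sb (Z=51) contracts it more, so Sb⁵⁺ < Sn⁴⁺. All other adjacent pairs agree with periodic trends, so Sn⁴⁺ is the misplaced ion.

Sn⁴⁺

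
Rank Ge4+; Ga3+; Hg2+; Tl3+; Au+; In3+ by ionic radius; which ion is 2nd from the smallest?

Work out protons and electrons: Ge4+ has 28 e⁻ (Z=32), Ga3+ has 28 e⁻ (Z=31), In3+ has 46 e⁻ (Z=49), Tl3+ has 78 e⁻ (Z=81), Hg2+ has 78 e⁻ (Z=80), Au+ has 78 e⁻ (Z=79). Ge4+ < Ga3+ (both 28 e⁻, Z=32>31); Ga3+ < In3+ (same group, 1 shell fewer); In3+ < Tl3+ (same group, period 5 vs 6); Tl3+ < Hg2+ (both 78 e⁻, Z=81>80); Hg2+ < Au+ (isoelectronic, higher Z=80 is smaller).
Full ascending order: Ge4+ < Ga3+ < In3+ < Tl3+ < Hg2+ < Au+. Counting from the smallest, position 2 is Ga3+.

Ga3+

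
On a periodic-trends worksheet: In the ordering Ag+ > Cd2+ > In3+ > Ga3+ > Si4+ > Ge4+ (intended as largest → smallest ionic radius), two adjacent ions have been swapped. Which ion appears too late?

Ge4+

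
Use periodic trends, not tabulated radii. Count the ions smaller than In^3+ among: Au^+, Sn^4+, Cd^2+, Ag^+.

Work out protons and electrons: Sn^4+ has 46 e⁻ (Z=50), In^3+ has 46 e⁻ (Z=49), Cd^2+ has 46 e⁻ (Z=48), Ag^+ has 46 e⁻ (Z=47), Au^+ has 78 e⁻ (Z=79). Sn^4+ < In^3+ (both 46 e⁻, Z=50>49); In^3+ < Cd^2+ (isoelectronic, higher Z=49 is smaller); Cd^2+ < Ag^+ (isoelectronic, higher Z=48 is smaller); Ag^+ < Au^+ (same group, 1 shell fewer).
Placing each against In^3+: smaller — Sn^4+; larger — Cd^2+, Ag^+, Au^+. That's 1.

1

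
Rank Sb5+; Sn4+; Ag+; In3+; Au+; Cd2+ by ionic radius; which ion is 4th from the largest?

Sb5+: 46 e⁻, Z=51, Sn4+: 46 e⁻, Z=50, In3+: 46 e⁻, Z=49, Cd2+: 46 e⁻, Z=48, Ag+: 46 e⁻, Z=47, Au+: 78 e⁻, Z=79. Sb5+ < Sn4+ (isoelectronic, higher Z=51 is smaller); Sn4+ < In3+ (both 46 e⁻, Z=50>49); In3+ < Cd2+ (both 46 e⁻, Z=49>48); Cd2+ < Ag+ (isoelectronic, higher Z=48 is smaller); Ag+ < Au+ (same group, 1 shell fewer).
Ordering: Sb5+ < Sn4+ < In3+ < Cd2+ < Ag+ < Au+. The 4th largest is In3+.

In3+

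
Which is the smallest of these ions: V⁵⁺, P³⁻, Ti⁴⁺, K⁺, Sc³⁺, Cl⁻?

V⁵⁺

All of these have 18 electrons (isoelectronic). With the same electron cloud, the ion with the most protons pulls it in tightest. Nuclear charges: V⁵⁺ (Z=23), Ti⁴⁺ (Z=22), Sc³⁺ (Z=21), K⁺ (Z=19), Cl⁻ (Z=17), P³⁻ (Z=15). Highest Z is smallest.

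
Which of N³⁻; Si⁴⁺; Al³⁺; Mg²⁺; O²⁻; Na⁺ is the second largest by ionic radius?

Isoelectronic series (10 e⁻ each). Size is set by nuclear charge: more protons means a smaller ion. Si⁴⁺ (Z=14), Al³⁺ (Z=13), Mg²⁺ (Z=12), Na⁺ (Z=11), O²⁻ (Z=8), N³⁻ (Z=7).
That gives Si⁴⁺ < Al³⁺ < Mg²⁺ < Na⁺ < O²⁻ < N³⁻. From the largest end, number 2 is O²⁻.

O²⁻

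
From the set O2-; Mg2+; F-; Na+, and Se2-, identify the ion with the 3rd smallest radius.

Mg2+ has 10 e⁻ (Z=12), Na+ has 10 e⁻ (Z=11), F- has 10 e⁻ (Z=9), O2- has 10 e⁻ (Z=8), Se2- has 36 e⁻ (Z=34). Mg2+ < Na+ (isoelectronic, higher Z=12 is smaller); Na+ < F- (both 10 e⁻, Z=11>9); F- < O2- (both 10 e⁻, Z=9>8); O2- < Se2- (same group, period 2 vs 4).
That gives Mg2+ < Na+ < F- < O2- < Se2-. From the smallest end, number 3 is F-.

F-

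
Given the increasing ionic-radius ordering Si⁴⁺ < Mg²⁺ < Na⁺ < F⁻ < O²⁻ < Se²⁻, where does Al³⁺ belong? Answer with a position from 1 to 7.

2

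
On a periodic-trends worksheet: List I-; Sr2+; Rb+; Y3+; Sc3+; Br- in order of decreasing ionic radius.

First list Z and electron count for each: Sc3+ has 18 e⁻ (Z=21), Y3+ has 36 e⁻ (Z=39), Sr2+ has 36 e⁻ (Z=38), Rb+ has 36 e⁻ (Z=37), Br- has 36 e⁻ (Z=35), I- has 54 e⁻ (Z=53). Sc3+ < Y3+ (same group, 1 shell fewer); Y3+ < Sr2+ (both 36 e⁻, Z=39>38); Sr2+ < Rb+ (both 36 e⁻, Z=38>37); Rb+ < Br- (isoelectronic, higher Z=37 is smaller); Br- < I- (same group, 1 shell fewer).

I- > Br- > Rb+ > Sr2+ > Y3+ > Sc3+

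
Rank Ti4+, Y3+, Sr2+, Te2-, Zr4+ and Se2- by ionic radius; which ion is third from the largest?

Sr2+

First list Z and electron count for each: Ti4+: 18 e⁻, Z=22, Zr4+: 36 e⁻, Z=40, Y3+: 36 e⁻, Z=39, Sr2+: 36 e⁻, Z=38, Se2-: 36 e⁻, Z=34, Te2-: 54 e⁻, Z=52. Ti4+ < Zr4+ (same group, period 4 vs 5); Zr4+ < Y3+ (isoelectronic, higher Z=40 is smaller); Y3+ < Sr2+ (both 36 e⁻, Z=39>38); Sr2+ < Se2- (isoelectronic, higher Z=38 is smaller); Se2- < Te2- (same group, period 4 vs 5).
Ordering: Ti4+ < Zr4+ < Y3+ < Sr2+ < Se2- < Te2-. The third largest is Sr2+.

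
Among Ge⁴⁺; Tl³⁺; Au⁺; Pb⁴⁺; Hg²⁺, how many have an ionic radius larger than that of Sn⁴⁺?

Electron counts and nuclear charges: Ge⁴⁺: 28 e⁻, Z=32, Sn⁴⁺: 46 e⁻, Z=50, Pb⁴⁺: 78 e⁻, Z=82, Tl³⁺: 78 e⁻, Z=81, Hg²⁺: 78 e⁻, Z=80, Au⁺: 78 e⁻, Z=79. Ge⁴⁺ < Sn⁴⁺ (same group, period 4 vs 5); Sn⁴⁺ < Pb⁴⁺ (same group, 1 shell fewer); Pb⁴⁺ < Tl³⁺ (isoelectronic, higher Z=82 is smaller); Tl³⁺ < Hg²⁺ (isoelectronic, higher Z=81 is smaller); Hg²⁺ < Au⁺ (isoelectronic, higher Z=80 is smaller).
Relative to Sn⁴⁺, the ions that are larger are Pb⁴⁺, Tl³⁺, Hg²⁺, Au⁺. So 4 are larger.

4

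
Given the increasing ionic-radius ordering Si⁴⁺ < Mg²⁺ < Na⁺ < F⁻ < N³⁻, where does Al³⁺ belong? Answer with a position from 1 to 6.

2

Isoelectronic series (10 e⁻ each). Size is set by nuclear charge: more protons means a smaller ion. Si⁴⁺ (Z=14), Al³⁺ (Z=13), Mg²⁺ (Z=12), Na⁺ (Z=11), F⁻ (Z=9), N³⁻ (Z=7).
Putting Al³⁺ in gives Si⁴⁺ < Al³⁺ < Mg²⁺ < Na⁺ < F⁻ < N³⁻; it lands at slot 2.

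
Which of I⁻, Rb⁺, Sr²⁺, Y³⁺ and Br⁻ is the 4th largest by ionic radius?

Sr²⁺

Tabulating Z and e⁻: Y³⁺ has 36 e⁻ (Z=39), Sr²⁺ has 36 e⁻ (Z=38), Rb⁺ has 36 e⁻ (Z=37), Br⁻ has 36 e⁻ (Z=35), I⁻ has 54 e⁻ (Z=53). Y³⁺ < Sr²⁺ (both 36 e⁻, Z=39>38); Sr²⁺ < Rb⁺ (both 36 e⁻, Z=38>37); Rb⁺ < Br⁻ (isoelectronic, higher Z=37 is smaller); Br⁻ < I⁻ (same group, period 4 vs 5).
Full ascending order: Y³⁺ < Sr²⁺ < Rb⁺ < Br⁻ < I⁻. Counting from the largest, position 4 is Sr²⁺.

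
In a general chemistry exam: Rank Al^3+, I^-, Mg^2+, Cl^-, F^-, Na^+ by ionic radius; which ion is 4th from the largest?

Na^+

Tabulating Z and e⁻: Al^3+ has 10 e⁻ (Z=13), Mg^2+ has 10 e⁻ (Z=12), Na^+ has 10 e⁻ (Z=11), F^- has 10 e⁻ (Z=9), Cl^- has 18 e⁻ (Z=17), I^- has 54 e⁻ (Z=53). Al^3+ < Mg^2+ (isoelectronic, higher Z=13 is smaller); Mg^2+ < Na^+ (isoelectronic, higher Z=12 is smaller); Na^+ < F^- (isoelectronic, higher Z=11 is smaller); F^- < Cl^- (same group, period 2 vs 3); Cl^- < I^- (same group, 2 shells fewer).
Ordering: Al^3+ < Mg^2+ < Na^+ < F^- < Cl^- < I^-. The 4th largest is Na^+.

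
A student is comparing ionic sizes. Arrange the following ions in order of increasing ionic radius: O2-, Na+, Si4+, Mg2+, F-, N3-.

Isoelectronic series (10 e⁻ each). Size is set by nuclear charge: more protons means a smaller ion. Si4+ (Z=14), Mg2+ (Z=12), Na+ (Z=11), F- (Z=9), O2- (Z=8), N3- (Z=7).

Si4+ < Mg2+ < Na+ < F- < O2- < N3-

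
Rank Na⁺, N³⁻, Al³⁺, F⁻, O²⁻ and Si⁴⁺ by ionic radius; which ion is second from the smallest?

Al³⁺

These species are isoelectronic with 10 electrons. The only difference is the number of protons: Si⁴⁺ (Z=14), Al³⁺ (Z=13), Na⁺ (Z=11), F⁻ (Z=9), O²⁻ (Z=8), N³⁻ (Z=7). The strongest nuclear pull (Si⁴⁺) gives the smallest ion.
That gives Si⁴⁺ < Al³⁺ < Na⁺ < F⁻ < O²⁻ < N³⁻. From the smallest end, number 2 is Al³⁺.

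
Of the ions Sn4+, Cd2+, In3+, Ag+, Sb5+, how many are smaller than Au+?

Sb5+ (Z=51, 46 e⁻), Sn4+ (Z=50, 46 e⁻), In3+ (Z=49, 46 e⁻), Cd2+ (Z=48, 46 e⁻), Ag+ (Z=47, 46 e⁻), Au+ (Z=79, 78 e⁻). Sb5+ < Sn4+ (both 46 e⁻, Z=51>50); Sn4+ < In3+ (isoelectronic, higher Z=50 is smaller); In3+ < Cd2+ (isoelectronic, higher Z=49 is smaller); Cd2+ < Ag+ (isoelectronic, higher Z=48 is smaller); Ag+ < Au+ (same group, period 5 vs 6).
Ordering all of them (including Au+) by radius gives Sb5+ < Sn4+ < In3+ < Cd2+ < Ag+ < Au+. So 5 are smaller.

5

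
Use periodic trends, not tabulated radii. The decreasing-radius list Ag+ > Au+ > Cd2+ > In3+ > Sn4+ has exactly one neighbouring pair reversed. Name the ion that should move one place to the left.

Check each adjacent pair. Ag+ and Au+ are reversed: same group and charge — period 5 sits above period 6, so Ag+ is smaller. No other neighbouring pair contradicts the periodic trends, so Au+ is the ion listed too late.

Au+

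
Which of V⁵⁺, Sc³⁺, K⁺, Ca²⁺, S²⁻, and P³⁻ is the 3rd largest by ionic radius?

K⁺

Each ion has 18 electrons. The ranking follows nuclear charge in reverse — greater Z gives a smaller radius. V⁵⁺ (Z=23), Sc³⁺ (Z=21), Ca²⁺ (Z=20), K⁺ (Z=19), S²⁻ (Z=16), P³⁻ (Z=15).
Ordering: V⁵⁺ < Sc³⁺ < Ca²⁺ < K⁺ < S²⁻ < P³⁻. The 3rd largest is K⁺.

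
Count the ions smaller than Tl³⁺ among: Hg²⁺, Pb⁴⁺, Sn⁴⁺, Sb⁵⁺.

Electron counts and nuclear charges: Sb⁵⁺: 46 e⁻, Z=51, Sn⁴⁺: 46 e⁻, Z=50, Pb⁴⁺: 78 e⁻, Z=82, Tl³⁺: 78 e⁻, Z=81, Hg²⁺: 78 e⁻, Z=80. Sb⁵⁺ < Sn⁴⁺ (isoelectronic, higher Z=51 is smaller); Sn⁴⁺ < Pb⁴⁺ (same group, 1 shell fewer); Pb⁴⁺ < Tl³⁺ (isoelectronic, higher Z=82 is smaller); Tl³⁺ < Hg²⁺ (isoelectronic, higher Z=81 is smaller).
Placing each against Tl³⁺: smaller — Sb⁵⁺, Sn⁴⁺, Pb⁴⁺; larger — Hg²⁺. So 3 are smaller.

3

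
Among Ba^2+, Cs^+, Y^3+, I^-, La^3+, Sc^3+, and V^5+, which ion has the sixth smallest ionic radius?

Cs^+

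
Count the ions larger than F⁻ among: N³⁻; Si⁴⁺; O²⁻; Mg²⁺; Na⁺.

All of these have 10 electrons (isoelectronic). With the same electron cloud, the ion with the most protons pulls it in tightest. Nuclear charges: Si⁴⁺ (Z=14), Mg²⁺ (Z=12), Na⁺ (Z=11), F⁻ (Z=9), O²⁻ (Z=8), N³⁻ (Z=7). Highest Z is smallest.
Overall: Si⁴⁺ < Mg²⁺ < Na⁺ < F⁻ < O²⁻ < N³⁻. F⁻ has 3 below it and 2 above. That's 2.

2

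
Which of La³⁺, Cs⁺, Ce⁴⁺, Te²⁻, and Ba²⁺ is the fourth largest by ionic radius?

Isoelectronic series (54 e⁻ each). Size is set by nuclear charge: more protons means a smaller ion. Ce⁴⁺ (Z=58), La³⁺ (Z=57), Ba²⁺ (Z=56), Cs⁺ (Z=55), Te²⁻ (Z=52).
Ordering: Ce⁴⁺ < La³⁺ < Ba²⁺ < Cs⁺ < Te²⁻. The fourth largest is La³⁺.

La³⁺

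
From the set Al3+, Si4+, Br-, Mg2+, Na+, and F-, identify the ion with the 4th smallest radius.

Na+

Electron counts and nuclear charges: Si4+ (Z=14, 10 e⁻), Al3+ (Z=13, 10 e⁻), Mg2+ (Z=12, 10 e⁻), Na+ (Z=11, 10 e⁻), F- (Z=9, 10 e⁻), Br- (Z=35, 36 e⁻). Si4+ < Al3+ (isoelectronic, higher Z=14 is smaller); Al3+ < Mg2+ (isoelectronic, higher Z=13 is smaller); Mg2+ < Na+ (both 10 e⁻, Z=12>11); Na+ < F- (both 10 e⁻, Z=11>9); F- < Br- (same group, period 2 vs 4).
Full ascending order: Si4+ < Al3+ < Mg2+ < Na+ < F- < Br-. Counting from the smallest, position 4 is Na+.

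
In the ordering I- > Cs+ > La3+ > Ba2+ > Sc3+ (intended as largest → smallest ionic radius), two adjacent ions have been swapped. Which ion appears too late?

Compare adjacent ions: La3+ and Ba2+ share 54 electrons; the higher nuclear charge on La (Z=57) contracts it more, so La3+ < Ba2+ — yet in this decreasing list La3+ sits before Ba2+. Nothing else is reversed, so Ba2+ should move one place to the left.

Ba2+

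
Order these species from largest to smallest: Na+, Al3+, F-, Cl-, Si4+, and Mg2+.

Cl- > F- > Na+ > Mg2+ > Al3+ > Si4+

Electron counts and nuclear charges: Si4+: 10 e⁻, Z=14, Al3+: 10 e⁻, Z=13, Mg2+: 10 e⁻, Z=12, Na+: 10 e⁻, Z=11, F-: 10 e⁻, Z=9, Cl-: 18 e⁻, Z=17. Si4+ < Al3+ (both 10 e⁻, Z=14>13); Al3+ < Mg2+ (isoelectronic, higher Z=13 is smaller); Mg2+ < Na+ (isoelectronic, higher Z=12 is smaller); Na+ < F- (isoelectronic, higher Z=11 is smaller); F- < Cl- (same group, 1 shell fewer).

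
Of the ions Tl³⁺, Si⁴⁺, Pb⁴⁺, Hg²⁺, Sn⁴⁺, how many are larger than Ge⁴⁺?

Tabulating Z and e⁻: Si⁴⁺ (Z=14, 10 e⁻), Ge⁴⁺ (Z=32, 28 e⁻), Sn⁴⁺ (Z=50, 46 e⁻), Pb⁴⁺ (Z=82, 78 e⁻), Tl³⁺ (Z=81, 78 e⁻), Hg²⁺ (Z=80, 78 e⁻). Si⁴⁺ < Ge⁴⁺ (same group, period 3 vs 4); Ge⁴⁺ < Sn⁴⁺ (same group, period 4 vs 5); Sn⁴⁺ < Pb⁴⁺ (same group, period 5 vs 6); Pb⁴⁺ < Tl³⁺ (isoelectronic, higher Z=82 is smaller); Tl³⁺ < Hg²⁺ (both 78 e⁻, Z=81>80).
Overall: Si⁴⁺ < Ge⁴⁺ < Sn⁴⁺ < Pb⁴⁺ < Tl³⁺ < Hg²⁺. Ge⁴⁺ has 1 below it and 4 above. So 4 are larger.

4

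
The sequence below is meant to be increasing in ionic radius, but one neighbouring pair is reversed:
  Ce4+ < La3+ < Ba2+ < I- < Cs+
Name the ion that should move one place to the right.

I-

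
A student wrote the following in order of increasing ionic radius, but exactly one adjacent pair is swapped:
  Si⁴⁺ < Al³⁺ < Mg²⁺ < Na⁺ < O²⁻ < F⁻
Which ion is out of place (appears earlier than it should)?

Scanning neighbour by neighbour, only O²⁻/F⁻ violates a trend: they are isoelectronic (10 e⁻) and F has more protons than O (9 vs 8), making F⁻ smaller. That makes O²⁻ the one sitting a position early relative to where it belongs.

O²⁻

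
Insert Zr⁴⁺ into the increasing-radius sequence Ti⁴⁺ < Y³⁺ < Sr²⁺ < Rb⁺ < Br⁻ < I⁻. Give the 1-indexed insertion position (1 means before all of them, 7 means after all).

2

Ti⁴⁺ has 18 e⁻ (Z=22), Zr⁴⁺ has 36 e⁻ (Z=40), Y³⁺ has 36 e⁻ (Z=39), Sr²⁺ has 36 e⁻ (Z=38), Rb⁺ has 36 e⁻ (Z=37), Br⁻ has 36 e⁻ (Z=35), I⁻ has 54 e⁻ (Z=53). Ti⁴⁺ < Zr⁴⁺ (same group, 1 shell fewer); Zr⁴⁺ < Y³⁺ (both 36 e⁻, Z=40>39); Y³⁺ < Sr²⁺ (isoelectronic, higher Z=39 is smaller); Sr²⁺ < Rb⁺ (isoelectronic, higher Z=38 is smaller); Rb⁺ < Br⁻ (isoelectronic, higher Z=37 is smaller); Br⁻ < I⁻ (same group, period 4 vs 5).
With Zr⁴⁺ included the full order is Ti⁴⁺ < Zr⁴⁺ < Y³⁺ < Sr²⁺ < Rb⁺ < Br⁻ < I⁻, so it takes position 2.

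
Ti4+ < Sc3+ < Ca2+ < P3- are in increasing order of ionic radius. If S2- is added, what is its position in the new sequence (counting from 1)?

4

Isoelectronic series (18 e⁻ each). Size is set by nuclear charge: more protons means a smaller ion. Ti4+ (Z=22), Sc3+ (Z=21), Ca2+ (Z=20), S2- (Z=16), P3- (Z=15).
With S2- included the full order is Ti4+ < Sc3+ < Ca2+ < S2- < P3-, so it takes position 4.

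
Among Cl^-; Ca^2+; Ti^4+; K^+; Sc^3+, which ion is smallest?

Ti^4+

These species are isoelectronic with 18 electrons. The only difference is the number of protons: Ti^4+ (Z=22), Sc^3+ (Z=21), Ca^2+ (Z=20), K^+ (Z=19), Cl^- (Z=17). The strongest nuclear pull (Ti^4+) gives the smallest ion.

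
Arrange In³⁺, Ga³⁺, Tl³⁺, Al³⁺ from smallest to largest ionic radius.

All are in the same group with charge +3. Radius grows down the group as n (the outermost shell) increases.

Al³⁺ < Ga³⁺ < In³⁺ < Tl³⁺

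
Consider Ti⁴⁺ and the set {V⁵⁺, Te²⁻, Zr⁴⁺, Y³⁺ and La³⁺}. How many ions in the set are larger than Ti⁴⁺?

4

V⁵⁺: 18 e⁻, Z=23, Ti⁴⁺: 18 e⁻, Z=22, Zr⁴⁺: 36 e⁻, Z=40, Y³⁺: 36 e⁻, Z=39, La³⁺: 54 e⁻, Z=57, Te²⁻: 54 e⁻, Z=52. V⁵⁺ < Ti⁴⁺ (isoelectronic, higher Z=23 is smaller); Ti⁴⁺ < Zr⁴⁺ (same group, period 4 vs 5); Zr⁴⁺ < Y³⁺ (isoelectronic, higher Z=40 is smaller); Y³⁺ < La³⁺ (same group, 1 shell fewer); La³⁺ < Te²⁻ (both 54 e⁻, Z=57>52).
Relative to Ti⁴⁺, the ions that are larger are Zr⁴⁺, Y³⁺, La³⁺, Te²⁻. So 4 are larger.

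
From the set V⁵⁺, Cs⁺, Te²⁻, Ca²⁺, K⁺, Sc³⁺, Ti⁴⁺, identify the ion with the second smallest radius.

Ti⁴⁺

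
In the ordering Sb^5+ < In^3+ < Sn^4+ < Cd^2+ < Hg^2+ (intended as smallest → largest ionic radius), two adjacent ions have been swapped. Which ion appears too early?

Compare adjacent ions: both have 46 electrons but Z(Sn)=50 > Z(In)=49, so Sn^4+ should be the smaller of the two — yet in this increasing list In^3+ sits before Sn^4+. Nothing else is reversed, so In^3+ should move one place to the right.

In^3+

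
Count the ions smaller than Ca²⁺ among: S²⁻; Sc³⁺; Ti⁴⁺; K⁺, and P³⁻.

Isoelectronic series (18 e⁻ each). Size is set by nuclear charge: more protons means a smaller ion. Ti⁴⁺ (Z=22), Sc³⁺ (Z=21), Ca²⁺ (Z=20), K⁺ (Z=19), S²⁻ (Z=16), P³⁻ (Z=15).
Placing each against Ca²⁺: smaller — Ti⁴⁺, Sc³⁺; larger — K⁺, S²⁻, P³⁻. That's 2.

2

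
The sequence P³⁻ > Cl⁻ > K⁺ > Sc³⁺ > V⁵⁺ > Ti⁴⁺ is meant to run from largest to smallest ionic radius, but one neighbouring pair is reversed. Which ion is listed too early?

The pair V⁵⁺, Ti⁴⁺ is the wrong way round — they are isoelectronic (18 e⁻) and V has more protons than Ti (23 vs 22), making V⁵⁺ smaller. All other adjacent pairs agree with periodic trends, so V⁵⁺ is the misplaced ion.

V⁵⁺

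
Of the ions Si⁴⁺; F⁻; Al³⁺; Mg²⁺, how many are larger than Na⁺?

1

All of these have 10 electrons (isoelectronic). With the same electron cloud, the ion with the most protons pulls it in tightest. Nuclear charges: Si⁴⁺ (Z=14), Al³⁺ (Z=13), Mg²⁺ (Z=12), Na⁺ (Z=11), F⁻ (Z=9). Highest Z is smallest.
Relative to Na⁺, the ions that are larger are F⁻. Count: 1.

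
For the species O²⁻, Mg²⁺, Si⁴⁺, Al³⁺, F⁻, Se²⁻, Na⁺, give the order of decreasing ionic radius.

Se²⁻ > O²⁻ > F⁻ > Na⁺ > Mg²⁺ > Al³⁺ > Si⁴⁺

Work out protons and electrons: Si⁴⁺ (Z=14, 10 e⁻), Al³⁺ (Z=13, 10 e⁻), Mg²⁺ (Z=12, 10 e⁻), Na⁺ (Z=11, 10 e⁻), F⁻ (Z=9, 10 e⁻), O²⁻ (Z=8, 10 e⁻), Se²⁻ (Z=34, 36 e⁻). Si⁴⁺ < Al³⁺ (isoelectronic, higher Z=14 is smaller); Al³⁺ < Mg²⁺ (isoelectronic, higher Z=13 is smaller); Mg²⁺ < Na⁺ (both 10 e⁻, Z=12>11); Na⁺ < F⁻ (isoelectronic, higher Z=11 is smaller); F⁻ < O²⁻ (both 10 e⁻, Z=9>8); O²⁻ < Se²⁻ (same group, 2 shells fewer).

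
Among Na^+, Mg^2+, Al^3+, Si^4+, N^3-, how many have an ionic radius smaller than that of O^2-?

4

These species are isoelectronic with 10 electrons. The only difference is the number of protons: Si^4+ (Z=14), Al^3+ (Z=13), Mg^2+ (Z=12), Na^+ (Z=11), O^2- (Z=8), N^3- (Z=7). The strongest nuclear pull (Si^4+) gives the smallest ion.
Placing each against O^2-: smaller — Si^4+, Al^3+, Mg^2+, Na^+; larger — N^3-. So 4 are smaller.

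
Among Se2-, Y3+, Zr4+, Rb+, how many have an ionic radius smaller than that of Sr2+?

2

All of these have 36 electrons (isoelectronic). With the same electron cloud, the ion with the most protons pulls it in tightest. Nuclear charges: Zr4+ (Z=40), Y3+ (Z=39), Sr2+ (Z=38), Rb+ (Z=37), Se2- (Z=34). Highest Z is smallest.
Overall: Zr4+ < Y3+ < Sr2+ < Rb+ < Se2-. Sr2+ has 2 below it and 2 above. So 2 are smaller.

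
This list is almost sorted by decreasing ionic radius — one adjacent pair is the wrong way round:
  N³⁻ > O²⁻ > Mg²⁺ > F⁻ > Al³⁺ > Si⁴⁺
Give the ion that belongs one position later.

The pair Mg²⁺, F⁻ is the wrong way round — both have 10 electrons but Z(Mg)=12 > Z(F)=9, so Mg²⁺ should be the smaller of the two. All other adjacent pairs agree with periodic trends, so Mg²⁺ is the misplaced ion.

Mg²⁺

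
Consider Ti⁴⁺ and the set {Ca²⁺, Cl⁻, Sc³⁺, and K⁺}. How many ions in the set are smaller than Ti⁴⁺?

Isoelectronic series (18 e⁻ each). Size is set by nuclear charge: more protons means a smaller ion. Ti⁴⁺ (Z=22), Sc³⁺ (Z=21), Ca²⁺ (Z=20), K⁺ (Z=19), Cl⁻ (Z=17).
Relative to Ti⁴⁺, the ions that are smaller are none. So 0 are smaller.

0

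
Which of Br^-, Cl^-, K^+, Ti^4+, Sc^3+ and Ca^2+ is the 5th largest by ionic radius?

Sc^3+

Electron counts and nuclear charges: Ti^4+ (Z=22, 18 e⁻), Sc^3+ (Z=21, 18 e⁻), Ca^2+ (Z=20, 18 e⁻), K^+ (Z=19, 18 e⁻), Cl^- (Z=17, 18 e⁻), Br^- (Z=35, 36 e⁻). Ti^4+ < Sc^3+ (both 18 e⁻, Z=22>21); Sc^3+ < Ca^2+ (both 18 e⁻, Z=21>20); Ca^2+ < K^+ (isoelectronic, higher Z=20 is smaller); K^+ < Cl^- (isoelectronic, higher Z=19 is smaller); Cl^- < Br^- (same group, 1 shell fewer).
That gives Ti^4+ < Sc^3+ < Ca^2+ < K^+ < Cl^- < Br^-. From the largest end, number 5 is Sc^3+.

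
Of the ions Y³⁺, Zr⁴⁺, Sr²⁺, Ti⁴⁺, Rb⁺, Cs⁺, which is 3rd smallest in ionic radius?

Tabulating Z and e⁻: Ti⁴⁺ has 18 e⁻ (Z=22), Zr⁴⁺ has 36 e⁻ (Z=40), Y³⁺ has 36 e⁻ (Z=39), Sr²⁺ has 36 e⁻ (Z=38), Rb⁺ has 36 e⁻ (Z=37), Cs⁺ has 54 e⁻ (Z=55). Ti⁴⁺ < Zr⁴⁺ (same group, 1 shell fewer); Zr⁴⁺ < Y³⁺ (both 36 e⁻, Z=40>39); Y³⁺ < Sr²⁺ (both 36 e⁻, Z=39>38); Sr²⁺ < Rb⁺ (both 36 e⁻, Z=38>37); Rb⁺ < Cs⁺ (same group, 1 shell fewer).
Ordering: Ti⁴⁺ < Zr⁴⁺ < Y³⁺ < Sr²⁺ < Rb⁺ < Cs⁺. The 3rd smallest is Y³⁺.

Y³⁺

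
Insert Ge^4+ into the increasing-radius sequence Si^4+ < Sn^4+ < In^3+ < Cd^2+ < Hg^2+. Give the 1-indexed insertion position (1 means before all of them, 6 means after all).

2

First list Z and electron count for each: Si^4+: 10 e⁻, Z=14, Ge^4+: 28 e⁻, Z=32, Sn^4+: 46 e⁻, Z=50, In^3+: 46 e⁻, Z=49, Cd^2+: 46 e⁻, Z=48, Hg^2+: 78 e⁻, Z=80. Si^4+ < Ge^4+ (same group, period 3 vs 4); Ge^4+ < Sn^4+ (same group, period 4 vs 5); Sn^4+ < In^3+ (both 46 e⁻, Z=50>49); In^3+ < Cd^2+ (isoelectronic, higher Z=49 is smaller); Cd^2+ < Hg^2+ (same group, 1 shell fewer).
Merged order: Si^4+ < Ge^4+ < Sn^4+ < In^3+ < Cd^2+ < Hg^2+ — Ge^4+ is number 2.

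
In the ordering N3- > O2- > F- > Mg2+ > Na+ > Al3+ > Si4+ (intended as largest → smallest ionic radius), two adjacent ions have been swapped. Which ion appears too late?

Compare adjacent ions: they are isoelectronic (10 e⁻) and Mg has more protons than Na (12 vs 11), making Mg2+ smaller — yet in this decreasing list Mg2+ sits before Na+. Nothing else is reversed, so Na+ should move one place to the left.

Na+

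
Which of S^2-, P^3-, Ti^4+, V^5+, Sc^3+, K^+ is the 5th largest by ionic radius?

All of these have 18 electrons (isoelectronic). With the same electron cloud, the ion with the most protons pulls it in tightest. Nuclear charges: V^5+ (Z=23), Ti^4+ (Z=22), Sc^3+ (Z=21), K^+ (Z=19), S^2- (Z=16), P^3- (Z=15). Highest Z is smallest.
So the order is V^5+ < Ti^4+ < Sc^3+ < K^+ < S^2- < P^3-; the 5th-largest ion is Ti^4+.

Ti^4+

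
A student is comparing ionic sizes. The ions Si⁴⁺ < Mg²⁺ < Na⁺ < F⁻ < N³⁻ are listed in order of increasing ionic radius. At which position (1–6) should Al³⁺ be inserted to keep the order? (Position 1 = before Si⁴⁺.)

2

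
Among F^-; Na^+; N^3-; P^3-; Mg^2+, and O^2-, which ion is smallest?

Electron counts and nuclear charges: Mg^2+ (Z=12, 10 e⁻), Na^+ (Z=11, 10 e⁻), F^- (Z=9, 10 e⁻), O^2- (Z=8, 10 e⁻), N^3- (Z=7, 10 e⁻), P^3- (Z=15, 18 e⁻). Mg^2+ < Na^+ (both 10 e⁻, Z=12>11); Na^+ < F^- (both 10 e⁻, Z=11>9); F^- < O^2- (isoelectronic, higher Z=9 is smaller); O^2- < N^3- (both 10 e⁻, Z=8>7); N^3- < P^3- (same group, period 2 vs 3).

Mg^2+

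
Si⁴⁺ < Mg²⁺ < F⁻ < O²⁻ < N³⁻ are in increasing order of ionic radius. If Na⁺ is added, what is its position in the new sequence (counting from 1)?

3

Isoelectronic series (10 e⁻ each). Size is set by nuclear charge: more protons means a smaller ion. Si⁴⁺ (Z=14), Mg²⁺ (Z=12), Na⁺ (Z=11), F⁻ (Z=9), O²⁻ (Z=8), N³⁻ (Z=7).
The complete sequence is Si⁴⁺ < Mg²⁺ < Na⁺ < F⁻ < O²⁻ < N³⁻. Na⁺ sits at position 3.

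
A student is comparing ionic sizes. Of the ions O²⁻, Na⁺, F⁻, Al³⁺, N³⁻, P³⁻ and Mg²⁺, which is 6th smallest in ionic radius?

N³⁻

Work out protons and electrons: Al³⁺ (Z=13, 10 e⁻), Mg²⁺ (Z=12, 10 e⁻), Na⁺ (Z=11, 10 e⁻), F⁻ (Z=9, 10 e⁻), O²⁻ (Z=8, 10 e⁻), N³⁻ (Z=7, 10 e⁻), P³⁻ (Z=15, 18 e⁻). Al³⁺ < Mg²⁺ (both 10 e⁻, Z=13>12); Mg²⁺ < Na⁺ (both 10 e⁻, Z=12>11); Na⁺ < F⁻ (isoelectronic, higher Z=11 is smaller); F⁻ < O²⁻ (both 10 e⁻, Z=9>8); O²⁻ < N³⁻ (both 10 e⁻, Z=8>7); N³⁻ < P³⁻ (same group, period 2 vs 3).
Ordering: Al³⁺ < Mg²⁺ < Na⁺ < F⁻ < O²⁻ < N³⁻ < P³⁻. The 6th smallest is N³⁻.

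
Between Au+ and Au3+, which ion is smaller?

Au3+

For a single element, ionic radius drops as positive charge rises — Au3+ < Au+.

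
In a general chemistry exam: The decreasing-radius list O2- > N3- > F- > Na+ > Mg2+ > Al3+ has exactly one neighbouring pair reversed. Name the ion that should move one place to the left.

N3-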